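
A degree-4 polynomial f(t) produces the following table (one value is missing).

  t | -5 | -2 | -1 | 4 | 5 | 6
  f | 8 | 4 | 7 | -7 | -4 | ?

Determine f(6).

The 5 known values determine f uniquely (degree ≤ 4).
Evaluate each Lagrange basis at t = 6:
L_0(6) = (8)·(7)·(2)·(1)/[(-3)·(-4)·(-9)·(-10)] = 14/135
L_1(6) = (11)·(7)·(2)·(1)/[(3)·(-1)·(-6)·(-7)] = -11/9
L_2(6) = (11)·(8)·(2)·(1)/[(4)·(1)·(-5)·(-6)] = 22/15
L_3(6) = (11)·(8)·(7)·(1)/[(9)·(6)·(5)·(-1)] = -308/135
L_4(6) = (11)·(8)·(7)·(2)/[(10)·(7)·(6)·(1)] = 44/15
Sum: 8·(14/135) + 4·(-11/9) + 7·(22/15) + (-7)·(-308/135) + (-4)·(44/15) = 94/9

94/9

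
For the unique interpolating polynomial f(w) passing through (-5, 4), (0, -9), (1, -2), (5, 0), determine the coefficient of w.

Build the Lagrange basis polynomials:
L_0(w) = w(w - 1)(w - 5) / [-300] = -(1/300)w^3 + (1/50)w^2 - (1/60)w
L_1(w) = (w + 5)(w - 1)(w - 5) / [25] = (1/25)w^3 - (1/25)w^2 - w + 1
L_2(w) = (w + 5)w(w - 5) / [-24] = -(1/24)w^3 + (25/24)w
L_3(w) = (w + 5)w(w - 1) / [200] = (1/200)w^3 + (1/50)w^2 - (1/40)w
f(w) = 4·L_0 + (-9)·L_1 + (-2)·L_2 + 0·L_3
Only the coefficient of w is needed; take it from each L_i and combine:
4·(-1/60) + (-9)·(-1) + (-2)·(25/24) + 0·(-1/40) = 137/20

137/20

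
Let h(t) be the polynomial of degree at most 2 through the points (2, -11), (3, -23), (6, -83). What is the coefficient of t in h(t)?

-2

L_0(t) = (t - 3)(t - 6) / [4] = (1/4)t^2 - (9/4)t + 9/2
L_1(t) = (t - 2)(t - 6) / [-3] = -(1/3)t^2 + (8/3)t - 4
L_2(t) = (t - 2)(t - 3) / [12] = (1/12)t^2 - (5/12)t + 1/2
h(t) = (-11)·L_0 + (-23)·L_1 + (-83)·L_2
Only the coefficient of t is needed; take it from each L_i and combine:
(-11)·(-9/4) + (-23)·(8/3) + (-83)·(-5/12) = -2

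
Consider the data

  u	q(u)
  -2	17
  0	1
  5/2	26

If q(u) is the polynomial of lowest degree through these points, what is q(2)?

17

L_0(2) = (2)·(-1/2)/[(-2)·(-9/2)] = -1/9
L_1(2) = (4)·(-1/2)/[(2)·(-5/2)] = 2/5
L_2(2) = (4)·(2)/[(9/2)·(5/2)] = 32/45
Sum: 17·(-1/9) + 1·(2/5) + 26·(32/45) = 17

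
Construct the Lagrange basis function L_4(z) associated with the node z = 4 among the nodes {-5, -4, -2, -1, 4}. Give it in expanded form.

L_4(z) = (1/2160)z^4 + (1/180)z^3 + (49/2160)z^2 + (13/360)z + 1/54

L_4(z) = (z + 5)(z + 4)(z + 2)(z + 1) / [(9)·(8)·(6)·(5)]
       = (z^4 + 12z^3 + 49z^2 + 78z + 40) / (2160)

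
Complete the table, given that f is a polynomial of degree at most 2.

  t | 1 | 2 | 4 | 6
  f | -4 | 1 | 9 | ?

The 3 known values determine f uniquely (degree ≤ 2).
Evaluate each Lagrange basis at t = 6:
L_0(6) = (4)·(2)/[(-1)·(-3)] = 8/3
L_1(6) = (5)·(2)/[(1)·(-2)] = -5
L_2(6) = (5)·(4)/[(3)·(2)] = 10/3
Sum: (-4)·(8/3) + 1·(-5) + 9·(10/3) = 43/3

43/3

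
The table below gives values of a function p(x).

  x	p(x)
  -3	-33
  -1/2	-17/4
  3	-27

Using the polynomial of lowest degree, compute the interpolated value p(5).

Using Newton's divided-difference form:
p[-3,-1/2] = (-17/4 - (-33)) / (-1/2 - (-3)) = 23/2
p[-1/2,3] = (-27 - (-17/4)) / (3 - (-1/2)) = -13/2
p[-3,-1/2,3] = (-13/2 - 23/2) / (3 - (-3)) = -3
p(5) = -33 + (23/2)·(8) + (-3)·(8)·(11/2) = -73

-73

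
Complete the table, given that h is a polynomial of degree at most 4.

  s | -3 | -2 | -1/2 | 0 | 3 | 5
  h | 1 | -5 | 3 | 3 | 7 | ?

2161/9

The 5 known values determine h uniquely (degree ≤ 4).
L_0(5) = (7)·(11/2)·(5)·(2)/[(-1)·(-5/2)·(-3)·(-6)] = 77/9
L_1(5) = (8)·(11/2)·(5)·(2)/[(1)·(-3/2)·(-2)·(-5)] = -88/3
L_2(5) = (8)·(7)·(5)·(2)/[(5/2)·(3/2)·(-1/2)·(-7/2)] = 256/3
L_3(5) = (8)·(7)·(11/2)·(2)/[(3)·(2)·(1/2)·(-3)] = -616/9
L_4(5) = (8)·(7)·(11/2)·(5)/[(6)·(5)·(7/2)·(3)] = 44/9
Sum: 1·(77/9) + (-5)·(-88/3) + 3·(256/3) + 3·(-616/9) + 7·(44/9) = 2161/9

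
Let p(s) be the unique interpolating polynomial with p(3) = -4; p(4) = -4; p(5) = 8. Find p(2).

8

Using Newton's divided-difference form:
p[3,4] = (-4 - (-4)) / (4 - 3) = 0
p[4,5] = (8 - (-4)) / (5 - 4) = 12
p[3,4,5] = (12 - 0) / (5 - 3) = 6
p(2) = -4 + 0·(-1) + 6·(-1)·(-2) = 8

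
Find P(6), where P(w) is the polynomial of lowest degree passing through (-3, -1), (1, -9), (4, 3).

Using Newton's divided-difference form:
P[-3,1] = (-9 - (-1)) / (1 - (-3)) = -2
P[1,4] = (3 - (-9)) / (4 - 1) = 4
P[-3,1,4] = (4 - (-2)) / (4 - (-3)) = 6/7
P(6) = -1 + (-2)·(9) + (6/7)·(9)·(5) = 137/7

137/7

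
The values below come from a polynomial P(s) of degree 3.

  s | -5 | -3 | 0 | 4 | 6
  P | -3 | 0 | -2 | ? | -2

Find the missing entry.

The 4 known values determine P uniquely (degree ≤ 3).
L_0(4) = (7)·(4)·(-2)/[(-2)·(-5)·(-11)] = 28/55
L_1(4) = (9)·(4)·(-2)/[(2)·(-3)·(-9)] = -4/3
L_2(4) = (9)·(7)·(-2)/[(5)·(3)·(-6)] = 7/5
L_3(4) = (9)·(7)·(4)/[(11)·(9)·(6)] = 14/33
Sum: (-3)·(28/55) + 0 + (-2)·(7/5) + (-2)·(14/33) = -854/165

-854/165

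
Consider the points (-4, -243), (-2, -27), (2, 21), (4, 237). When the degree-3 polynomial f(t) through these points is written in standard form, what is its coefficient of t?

-4

Build the Lagrange basis polynomials:
L_0(t) = (t + 2)(t - 2)(t - 4) / [-96] = -(1/96)t^3 + (1/24)t^2 + (1/24)t - 1/6
L_1(t) = (t + 4)(t - 2)(t - 4) / [48] = (1/48)t^3 - (1/24)t^2 - (1/3)t + 2/3
L_2(t) = (t + 4)(t + 2)(t - 4) / [-48] = -(1/48)t^3 - (1/24)t^2 + (1/3)t + 2/3
L_3(t) = (t + 4)(t + 2)(t - 2) / [96] = (1/96)t^3 + (1/24)t^2 - (1/24)t - 1/6
f(t) = (-243)·L_0 + (-27)·L_1 + 21·L_2 + 237·L_3
Only the coefficient of t is needed; take it from each L_i and combine:
(-243)·(1/24) + (-27)·(-1/3) + 21·(1/3) + 237·(-1/24) = -4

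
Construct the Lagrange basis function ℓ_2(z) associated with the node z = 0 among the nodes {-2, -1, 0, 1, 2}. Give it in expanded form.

ℓ_2(z) = (z + 2)(z + 1)(z - 1)(z - 2) / [(2)·(1)·(-1)·(-2)]
       = (z^4 - 5z^2 + 4) / (4)

ℓ_2(z) = (1/4)z^4 - (5/4)z^2 + 1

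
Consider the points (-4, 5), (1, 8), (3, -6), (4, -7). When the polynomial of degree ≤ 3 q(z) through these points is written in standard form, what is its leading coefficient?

The leading coefficient equals the top divided difference q[-4,1,3,4].
q[-4,1] = (8 - 5) / (1 - (-4)) = 3/5
q[1,3] = (-6 - 8) / (3 - 1) = -7
q[3,4] = (-7 - (-6)) / (4 - 3) = -1
q[-4,1,3] = (-7 - 3/5) / (3 - (-4)) = -38/35
q[1,3,4] = (-1 - (-7)) / (4 - 1) = 2
q[-4,1,3,4] = (2 - (-38/35)) / (4 - (-4)) = 27/70

27/70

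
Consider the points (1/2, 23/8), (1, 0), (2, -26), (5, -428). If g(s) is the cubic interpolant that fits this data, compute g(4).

Using Newton's divided-difference form:
g[1/2,1] = (0 - 23/8) / (1 - 1/2) = -23/4
g[1,2] = (-26 - 0) / (2 - 1) = -26
g[2,5] = (-428 - (-26)) / (5 - 2) = -134
g[1/2,1,2] = (-26 - (-23/4)) / (2 - 1/2) = -27/2
g[1,2,5] = (-134 - (-26)) / (5 - 1) = -27
g[1/2,1,2,5] = (-27 - (-27/2)) / (5 - 1/2) = -3
g(4) = 23/8 + (-23/4)·(7/2) + (-27/2)·(7/2)·(3) + (-3)·(7/2)·(3)·(2) = -222

-222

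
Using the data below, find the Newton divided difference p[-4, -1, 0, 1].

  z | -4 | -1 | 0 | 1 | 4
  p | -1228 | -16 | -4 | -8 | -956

p[-4,-1] = (-16 - (-1228)) / (-1 - (-4)) = 404
p[-1,0] = (-4 - (-16)) / (0 - (-1)) = 12
p[0,1] = (-8 - (-4)) / (1 - 0) = -4
p[-4,-1,0] = (12 - 404) / (0 - (-4)) = -98
p[-1,0,1] = (-4 - 12) / (1 - (-1)) = -8
p[-4,-1,0,1] = (-8 - (-98)) / (1 - (-4)) = 18

18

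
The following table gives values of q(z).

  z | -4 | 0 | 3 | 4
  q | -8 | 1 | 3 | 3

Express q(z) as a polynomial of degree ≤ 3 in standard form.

L_0(z) = z(z - 3)(z - 4) / [-224] = -(1/224)z^3 + (1/32)z^2 - (3/56)z
L_1(z) = (z + 4)(z - 3)(z - 4) / [48] = (1/48)z^3 - (1/16)z^2 - (1/3)z + 1
L_2(z) = (z + 4)z(z - 4) / [-21] = -(1/21)z^3 + (16/21)z
L_3(z) = (z + 4)z(z - 3) / [32] = (1/32)z^3 + (1/32)z^2 - (3/8)z
q(z) = (-8)·L_0 + 1·L_1 + 3·L_2 + 3·L_3
  (-8)·L_0(z) = (1/28)z^3 - (1/4)z^2 + (3/7)z
  1·L_1(z) = (1/48)z^3 - (1/16)z^2 - (1/3)z + 1
  3·L_2(z) = -(1/7)z^3 + (16/7)z
  3·L_3(z) = (3/32)z^3 + (3/32)z^2 - (9/8)z
Adding term by term: (5/672)z^3 - (7/32)z^2 + (211/168)z + 1

q(z) = (5/672)z^3 - (7/32)z^2 + (211/168)z + 1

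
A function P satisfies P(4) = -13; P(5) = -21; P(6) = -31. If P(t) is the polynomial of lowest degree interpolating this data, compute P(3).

L_0(3) = (-2)·(-3)/[(-1)·(-2)] = 3
L_1(3) = (-1)·(-3)/[(1)·(-1)] = -3
L_2(3) = (-1)·(-2)/[(2)·(1)] = 1
Sum: (-13)·(3) + (-21)·(-3) + (-31)·(1) = -7

-7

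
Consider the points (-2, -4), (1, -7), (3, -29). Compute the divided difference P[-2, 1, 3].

-2

P[-2,1] = (-7 - (-4)) / (1 - (-2)) = -1
P[1,3] = (-29 - (-7)) / (3 - 1) = -11
P[-2,1,3] = (-11 - (-1)) / (3 - (-2)) = -2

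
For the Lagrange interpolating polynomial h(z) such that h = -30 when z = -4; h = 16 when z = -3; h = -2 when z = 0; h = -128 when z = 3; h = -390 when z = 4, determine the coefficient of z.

L_0(z) = (z + 3)z(z - 3)(z - 4) / [224] = (1/224)z^4 - (1/56)z^3 - (9/224)z^2 + (9/56)z
L_1(z) = (z + 4)z(z - 3)(z - 4) / [-126] = -(1/126)z^4 + (1/42)z^3 + (8/63)z^2 - (8/21)z
L_2(z) = (z + 4)(z + 3)(z - 3)(z - 4) / [144] = (1/144)z^4 - (25/144)z^2 + 1
L_3(z) = (z + 4)(z + 3)z(z - 4) / [-126] = -(1/126)z^4 - (1/42)z^3 + (8/63)z^2 + (8/21)z
L_4(z) = (z + 4)(z + 3)z(z - 3) / [224] = (1/224)z^4 + (1/56)z^3 - (9/224)z^2 - (9/56)z
h(z) = (-30)·L_0 + 16·L_1 + (-2)·L_2 + (-128)·L_3 + (-390)·L_4
Only the coefficient of z is needed; take it from each L_i and combine:
(-30)·(9/56) + 16·(-8/21) + (-2)·(0) + (-128)·(8/21) + (-390)·(-9/56) = 3

3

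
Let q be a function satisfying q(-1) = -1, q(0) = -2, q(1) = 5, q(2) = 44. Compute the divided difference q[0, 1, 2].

q[0,1] = (5 - (-2)) / (1 - 0) = 7
q[1,2] = (44 - 5) / (2 - 1) = 39
q[0,1,2] = (39 - 7) / (2 - 0) = 16

16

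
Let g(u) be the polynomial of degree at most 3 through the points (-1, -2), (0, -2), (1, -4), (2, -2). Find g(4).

Evaluate each Lagrange basis at u = 4:
L_0(4) = (4)·(3)·(2)/[(-1)·(-2)·(-3)] = -4
L_1(4) = (5)·(3)·(2)/[(1)·(-1)·(-2)] = 15
L_2(4) = (5)·(4)·(2)/[(2)·(1)·(-1)] = -20
L_3(4) = (5)·(4)·(3)/[(3)·(2)·(1)] = 10
Sum: (-2)·(-4) + (-2)·(15) + (-4)·(-20) + (-2)·(10) = 38

38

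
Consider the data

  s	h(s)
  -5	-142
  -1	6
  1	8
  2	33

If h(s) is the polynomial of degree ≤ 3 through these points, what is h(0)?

Evaluate each Lagrange basis at s = 0:
L_0(0) = (1)·(-1)·(-2)/[(-4)·(-6)·(-7)] = -1/84
L_1(0) = (5)·(-1)·(-2)/[(4)·(-2)·(-3)] = 5/12
L_2(0) = (5)·(1)·(-2)/[(6)·(2)·(-1)] = 5/6
L_3(0) = (5)·(1)·(-1)/[(7)·(3)·(1)] = -5/21
Sum: (-142)·(-1/84) + 6·(5/12) + 8·(5/6) + 33·(-5/21) = 3

3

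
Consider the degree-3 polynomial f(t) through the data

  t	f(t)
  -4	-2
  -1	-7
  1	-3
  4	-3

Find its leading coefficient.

-17/120

L_0(t) = (t + 1)(t - 1)(t - 4) / [-120] = -(1/120)t^3 + (1/30)t^2 + (1/120)t - 1/30
L_1(t) = (t + 4)(t - 1)(t - 4) / [30] = (1/30)t^3 - (1/30)t^2 - (8/15)t + 8/15
L_2(t) = (t + 4)(t + 1)(t - 4) / [-30] = -(1/30)t^3 - (1/30)t^2 + (8/15)t + 8/15
L_3(t) = (t + 4)(t + 1)(t - 1) / [120] = (1/120)t^3 + (1/30)t^2 - (1/120)t - 1/30
f(t) = (-2)·L_0 + (-7)·L_1 + (-3)·L_2 + (-3)·L_3
Only the coefficient of t^3 is needed; take it from each L_i and combine:
(-2)·(-1/120) + (-7)·(1/30) + (-3)·(-1/30) + (-3)·(1/120) = -17/120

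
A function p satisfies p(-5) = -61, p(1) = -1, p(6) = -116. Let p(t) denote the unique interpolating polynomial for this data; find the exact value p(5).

-81

Evaluate each Lagrange basis at t = 5:
L_0(5) = (4)·(-1)/[(-6)·(-11)] = -2/33
L_1(5) = (10)·(-1)/[(6)·(-5)] = 1/3
L_2(5) = (10)·(4)/[(11)·(5)] = 8/11
Sum: (-61)·(-2/33) + (-1)·(1/3) + (-116)·(8/11) = -81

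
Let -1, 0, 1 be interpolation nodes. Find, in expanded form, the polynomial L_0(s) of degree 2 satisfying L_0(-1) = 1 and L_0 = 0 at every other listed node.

L_0(s) = (1/2)s^2 - (1/2)s

L_0(s) = s(s - 1) / [(-1)·(-2)]
       = (s^2 - s) / (2)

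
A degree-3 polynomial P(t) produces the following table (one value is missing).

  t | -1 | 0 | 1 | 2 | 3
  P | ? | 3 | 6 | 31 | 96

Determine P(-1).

4

The 4 known values determine P uniquely (degree ≤ 3).
L_0(-1) = (-2)·(-3)·(-4)/[(-1)·(-2)·(-3)] = 4
L_1(-1) = (-1)·(-3)·(-4)/[(1)·(-1)·(-2)] = -6
L_2(-1) = (-1)·(-2)·(-4)/[(2)·(1)·(-1)] = 4
L_3(-1) = (-1)·(-2)·(-3)/[(3)·(2)·(1)] = -1
Sum: 3·(4) + 6·(-6) + 31·(4) + 96·(-1) = 4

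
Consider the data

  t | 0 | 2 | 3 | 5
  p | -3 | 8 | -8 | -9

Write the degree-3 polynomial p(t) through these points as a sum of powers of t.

L_0(t) = (t - 2)(t - 3)(t - 5) / [-30] = -(1/30)t^3 + (1/3)t^2 - (31/30)t + 1
L_1(t) = t(t - 3)(t - 5) / [6] = (1/6)t^3 - (4/3)t^2 + (5/2)t
L_2(t) = t(t - 2)(t - 5) / [-6] = -(1/6)t^3 + (7/6)t^2 - (5/3)t
L_3(t) = t(t - 2)(t - 3) / [30] = (1/30)t^3 - (1/6)t^2 + (1/5)t
p(t) = (-3)·L_0 + 8·L_1 + (-8)·L_2 + (-9)·L_3
  (-3)·L_0(t) = (1/10)t^3 - t^2 + (31/10)t - 3
  8·L_1(t) = (4/3)t^3 - (32/3)t^2 + 20t
  (-8)·L_2(t) = (4/3)t^3 - (28/3)t^2 + (40/3)t
  (-9)·L_3(t) = -(3/10)t^3 + (3/2)t^2 - (9/5)t
Adding term by term: (37/15)t^3 - (39/2)t^2 + (1039/30)t - 3

p(t) = (37/15)t^3 - (39/2)t^2 + (1039/30)t - 3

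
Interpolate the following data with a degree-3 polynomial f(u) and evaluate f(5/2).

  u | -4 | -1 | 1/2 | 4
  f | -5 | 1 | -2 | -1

L_0(5/2) = (7/2)·(2)·(-3/2)/[(-3)·(-9/2)·(-8)] = 7/72
L_1(5/2) = (13/2)·(2)·(-3/2)/[(3)·(-3/2)·(-5)] = -13/15
L_2(5/2) = (13/2)·(7/2)·(-3/2)/[(9/2)·(3/2)·(-7/2)] = 13/9
L_3(5/2) = (13/2)·(7/2)·(2)/[(8)·(5)·(7/2)] = 13/40
Sum: (-5)·(7/72) + 1·(-13/15) + (-2)·(13/9) + (-1)·(13/40) = -137/30

-137/30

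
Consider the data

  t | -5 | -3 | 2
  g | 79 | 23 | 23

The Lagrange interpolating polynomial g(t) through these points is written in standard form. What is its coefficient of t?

4

L_0(t) = (t + 3)(t - 2) / [14] = (1/14)t^2 + (1/14)t - 3/7
L_1(t) = (t + 5)(t - 2) / [-10] = -(1/10)t^2 - (3/10)t + 1
L_2(t) = (t + 5)(t + 3) / [35] = (1/35)t^2 + (8/35)t + 3/7
g(t) = 79·L_0 + 23·L_1 + 23·L_2
Only the coefficient of t is needed; take it from each L_i and combine:
79·(1/14) + 23·(-3/10) + 23·(8/35) = 4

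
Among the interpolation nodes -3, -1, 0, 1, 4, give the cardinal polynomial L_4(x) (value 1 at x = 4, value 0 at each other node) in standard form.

L_4(x) = (1/420)x^4 + (1/140)x^3 - (1/420)x^2 - (1/140)x

L_4(x) = (x + 3)(x + 1)x(x - 1) / [(7)·(5)·(4)·(3)]
       = (x^4 + 3x^3 - x^2 - 3x) / (420)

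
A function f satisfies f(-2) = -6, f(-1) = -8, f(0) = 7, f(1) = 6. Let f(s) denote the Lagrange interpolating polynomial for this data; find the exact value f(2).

-44

L_0(2) = (3)·(2)·(1)/[(-1)·(-2)·(-3)] = -1
L_1(2) = (4)·(2)·(1)/[(1)·(-1)·(-2)] = 4
L_2(2) = (4)·(3)·(1)/[(2)·(1)·(-1)] = -6
L_3(2) = (4)·(3)·(2)/[(3)·(2)·(1)] = 4
Sum: (-6)·(-1) + (-8)·(4) + 7·(-6) + 6·(4) = -44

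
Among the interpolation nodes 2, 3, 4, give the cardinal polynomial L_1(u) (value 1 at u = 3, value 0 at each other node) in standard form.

L_1(u) = (u - 2)(u - 4) / [(1)·(-1)]
       = (u^2 - 6u + 8) / (-1)

L_1(u) = -u^2 + 6u - 8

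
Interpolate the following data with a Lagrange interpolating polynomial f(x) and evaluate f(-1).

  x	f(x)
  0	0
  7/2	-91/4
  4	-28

2

L_0(-1) = (-9/2)·(-5)/[(-7/2)·(-4)] = 45/28
L_1(-1) = (-1)·(-5)/[(7/2)·(-1/2)] = -20/7
L_2(-1) = (-1)·(-9/2)/[(4)·(1/2)] = 9/4
Sum: 0 + (-91/4)·(-20/7) + (-28)·(9/4) = 2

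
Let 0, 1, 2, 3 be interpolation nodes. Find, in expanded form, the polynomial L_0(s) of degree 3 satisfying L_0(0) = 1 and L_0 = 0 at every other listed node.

L_0(s) = -(1/6)s^3 + s^2 - (11/6)s + 1

L_0(s) = (s - 1)(s - 2)(s - 3) / [(-1)·(-2)·(-3)]
       = (s^3 - 6s^2 + 11s - 6) / (-6)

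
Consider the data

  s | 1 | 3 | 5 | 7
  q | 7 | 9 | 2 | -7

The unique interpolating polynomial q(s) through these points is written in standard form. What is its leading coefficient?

7/48

Build the Lagrange basis polynomials:
L_0(s) = (s - 3)(s - 5)(s - 7) / [-48] = -(1/48)s^3 + (5/16)s^2 - (71/48)s + 35/16
L_1(s) = (s - 1)(s - 5)(s - 7) / [16] = (1/16)s^3 - (13/16)s^2 + (47/16)s - 35/16
L_2(s) = (s - 1)(s - 3)(s - 7) / [-16] = -(1/16)s^3 + (11/16)s^2 - (31/16)s + 21/16
L_3(s) = (s - 1)(s - 3)(s - 5) / [48] = (1/48)s^3 - (3/16)s^2 + (23/48)s - 5/16
q(s) = 7·L_0 + 9·L_1 + 2·L_2 + (-7)·L_3
Only the coefficient of s^3 is needed; take it from each L_i and combine:
7·(-1/48) + 9·(1/16) + 2·(-1/16) + (-7)·(1/48) = 7/48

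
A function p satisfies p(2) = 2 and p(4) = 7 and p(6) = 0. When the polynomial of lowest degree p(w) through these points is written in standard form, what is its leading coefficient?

Build the Lagrange basis polynomials:
L_0(w) = (w - 4)(w - 6) / [8] = (1/8)w^2 - (5/4)w + 3
L_1(w) = (w - 2)(w - 6) / [-4] = -(1/4)w^2 + 2w - 3
L_2(w) = (w - 2)(w - 4) / [8] = (1/8)w^2 - (3/4)w + 1
p(w) = 2·L_0 + 7·L_1 + 0·L_2
Only the coefficient of w^2 is needed; take it from each L_i and combine:
2·(1/8) + 7·(-1/4) + 0·(1/8) = -3/2

-3/2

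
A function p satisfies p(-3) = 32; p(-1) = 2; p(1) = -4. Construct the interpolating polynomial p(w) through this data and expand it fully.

p(w) = 3w^2 - 3w - 4

Build the Lagrange basis polynomials:
L_0(w) = (w + 1)(w - 1) / [8] = (1/8)w^2 - 1/8
L_1(w) = (w + 3)(w - 1) / [-4] = -(1/4)w^2 - (1/2)w + 3/4
L_2(w) = (w + 3)(w + 1) / [8] = (1/8)w^2 + (1/2)w + 3/8
p(w) = 32·L_0 + 2·L_1 + (-4)·L_2
  32·L_0(w) = 4w^2 - 4
  2·L_1(w) = -(1/2)w^2 - w + 3/2
  (-4)·L_2(w) = -(1/2)w^2 - 2w - 3/2
Adding term by term: 3w^2 - 3w - 4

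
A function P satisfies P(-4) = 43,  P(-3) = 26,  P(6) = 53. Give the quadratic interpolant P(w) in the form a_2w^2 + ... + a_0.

P(w) = 2w^2 - 3w - 1

Newton's divided differences:
P[-4,-3] = (26 - 43) / (-3 - (-4)) = -17
P[-3,6] = (53 - 26) / (6 - (-3)) = 3
P[-4,-3,6] = (3 - (-17)) / (6 - (-4)) = 2
P(w) = 43 + (-17)·(w + 4) + 2·(w + 4)(w + 3)
Expanding: P(w) = 2w^2 - 3w - 1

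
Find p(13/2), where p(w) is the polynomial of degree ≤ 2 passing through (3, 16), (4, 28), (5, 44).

Using Newton's divided-difference form:
p[3,4] = (28 - 16) / (4 - 3) = 12
p[4,5] = (44 - 28) / (5 - 4) = 16
p[3,4,5] = (16 - 12) / (5 - 3) = 2
p(13/2) = 16 + 12·(7/2) + 2·(7/2)·(5/2) = 151/2

151/2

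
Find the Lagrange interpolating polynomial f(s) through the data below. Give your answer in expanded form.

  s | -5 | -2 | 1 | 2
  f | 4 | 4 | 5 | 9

f(s) = (31/252)s^3 + (50/63)s^2 + (191/252)s + 419/126

L_0(s) = (s + 2)(s - 1)(s - 2) / [-126] = -(1/126)s^3 + (1/126)s^2 + (2/63)s - 2/63
L_1(s) = (s + 5)(s - 1)(s - 2) / [36] = (1/36)s^3 + (1/18)s^2 - (13/36)s + 5/18
L_2(s) = (s + 5)(s + 2)(s - 2) / [-18] = -(1/18)s^3 - (5/18)s^2 + (2/9)s + 10/9
L_3(s) = (s + 5)(s + 2)(s - 1) / [28] = (1/28)s^3 + (3/14)s^2 + (3/28)s - 5/14
f(s) = 4·L_0 + 4·L_1 + 5·L_2 + 9·L_3
  4·L_0(s) = -(2/63)s^3 + (2/63)s^2 + (8/63)s - 8/63
  4·L_1(s) = (1/9)s^3 + (2/9)s^2 - (13/9)s + 10/9
  5·L_2(s) = -(5/18)s^3 - (25/18)s^2 + (10/9)s + 50/9
  9·L_3(s) = (9/28)s^3 + (27/14)s^2 + (27/28)s - 45/14
Adding term by term: (31/252)s^3 + (50/63)s^2 + (191/252)s + 419/126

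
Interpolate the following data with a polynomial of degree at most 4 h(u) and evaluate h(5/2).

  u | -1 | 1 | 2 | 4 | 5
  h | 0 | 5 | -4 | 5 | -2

L_0(5/2) = (3/2)·(1/2)·(-3/2)·(-5/2)/[(-2)·(-3)·(-5)·(-6)] = 1/64
L_1(5/2) = (7/2)·(1/2)·(-3/2)·(-5/2)/[(2)·(-1)·(-3)·(-4)] = -35/128
L_2(5/2) = (7/2)·(3/2)·(-3/2)·(-5/2)/[(3)·(1)·(-2)·(-3)] = 35/32
L_3(5/2) = (7/2)·(3/2)·(1/2)·(-5/2)/[(5)·(3)·(2)·(-1)] = 7/32
L_4(5/2) = (7/2)·(3/2)·(1/2)·(-3/2)/[(6)·(4)·(3)·(1)] = -7/128
Sum: 0 + 5·(-35/128) + (-4)·(35/32) + 5·(7/32) + (-2)·(-7/128) = -581/128

-581/128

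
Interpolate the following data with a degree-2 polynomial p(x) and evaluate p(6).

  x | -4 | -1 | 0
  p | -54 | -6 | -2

Using Newton's divided-difference form:
p[-4,-1] = (-6 - (-54)) / (-1 - (-4)) = 16
p[-1,0] = (-2 - (-6)) / (0 - (-1)) = 4
p[-4,-1,0] = (4 - 16) / (0 - (-4)) = -3
p(6) = -54 + 16·(10) + (-3)·(10)·(7) = -104

-104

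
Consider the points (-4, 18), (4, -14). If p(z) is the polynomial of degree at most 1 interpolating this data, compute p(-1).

L_0(-1) = (-5)/[(-8)] = 5/8
L_1(-1) = (3)/[(8)] = 3/8
Sum: 18·(5/8) + (-14)·(3/8) = 6

6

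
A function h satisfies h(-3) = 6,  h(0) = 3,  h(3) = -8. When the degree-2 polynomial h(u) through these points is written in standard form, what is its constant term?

L_0(u) = u(u - 3) / [18] = (1/18)u^2 - (1/6)u
L_1(u) = (u + 3)(u - 3) / [-9] = -(1/9)u^2 + 1
L_2(u) = (u + 3)u / [18] = (1/18)u^2 + (1/6)u
h(u) = 6·L_0 + 3·L_1 + (-8)·L_2
Only the constant term is needed; take it from each L_i and combine:
6·(0) + 3·(1) + (-8)·(0) = 3

3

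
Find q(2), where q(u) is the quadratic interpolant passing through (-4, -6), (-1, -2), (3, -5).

Evaluate each Lagrange basis at u = 2:
L_0(2) = (3)·(-1)/[(-3)·(-7)] = -1/7
L_1(2) = (6)·(-1)/[(3)·(-4)] = 1/2
L_2(2) = (6)·(3)/[(7)·(4)] = 9/14
Sum: (-6)·(-1/7) + (-2)·(1/2) + (-5)·(9/14) = -47/14

-47/14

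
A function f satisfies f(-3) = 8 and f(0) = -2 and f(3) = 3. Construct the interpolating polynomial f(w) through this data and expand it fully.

f(w) = (5/6)w^2 - (5/6)w - 2

L_0(w) = w(w - 3) / [18] = (1/18)w^2 - (1/6)w
L_1(w) = (w + 3)(w - 3) / [-9] = -(1/9)w^2 + 1
L_2(w) = (w + 3)w / [18] = (1/18)w^2 + (1/6)w
f(w) = 8·L_0 + (-2)·L_1 + 3·L_2
  8·L_0(w) = (4/9)w^2 - (4/3)w
  (-2)·L_1(w) = (2/9)w^2 - 2
  3·L_2(w) = (1/6)w^2 + (1/2)w
Adding term by term: (5/6)w^2 - (5/6)w - 2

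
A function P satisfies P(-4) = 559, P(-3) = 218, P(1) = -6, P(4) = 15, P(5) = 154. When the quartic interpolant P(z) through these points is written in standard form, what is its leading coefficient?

1

The leading coefficient equals the top divided difference P[-4,-3,1,4,5].
P[-4,-3] = (218 - 559) / (-3 - (-4)) = -341
P[-3,1] = (-6 - 218) / (1 - (-3)) = -56
P[1,4] = (15 - (-6)) / (4 - 1) = 7
P[4,5] = (154 - 15) / (5 - 4) = 139
P[-4,-3,1] = (-56 - (-341)) / (1 - (-4)) = 57
P[-3,1,4] = (7 - (-56)) / (4 - (-3)) = 9
P[1,4,5] = (139 - 7) / (5 - 1) = 33
P[-4,-3,1,4] = (9 - 57) / (4 - (-4)) = -6
P[-3,1,4,5] = (33 - 9) / (5 - (-3)) = 3
P[-4,-3,1,4,5] = (3 - (-6)) / (5 - (-4)) = 1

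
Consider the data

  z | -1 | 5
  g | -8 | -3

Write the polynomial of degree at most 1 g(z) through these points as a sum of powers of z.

g(z) = (5/6)z - 43/6

Build the Lagrange basis polynomials:
L_0(z) = (z - 5) / [-6] = -(1/6)z + 5/6
L_1(z) = (z + 1) / [6] = (1/6)z + 1/6
g(z) = (-8)·L_0 + (-3)·L_1
  (-8)·L_0(z) = (4/3)z - 20/3
  (-3)·L_1(z) = -(1/2)z - 1/2
Adding term by term: (5/6)z - 43/6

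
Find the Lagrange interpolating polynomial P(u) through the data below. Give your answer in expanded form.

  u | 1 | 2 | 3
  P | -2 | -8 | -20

P(u) = -3u^2 + 3u - 2

L_0(u) = (u - 2)(u - 3) / [2] = (1/2)u^2 - (5/2)u + 3
L_1(u) = (u - 1)(u - 3) / [-1] = -u^2 + 4u - 3
L_2(u) = (u - 1)(u - 2) / [2] = (1/2)u^2 - (3/2)u + 1
P(u) = (-2)·L_0 + (-8)·L_1 + (-20)·L_2
  (-2)·L_0(u) = -u^2 + 5u - 6
  (-8)·L_1(u) = 8u^2 - 32u + 24
  (-20)·L_2(u) = -10u^2 + 30u - 20
Adding term by term: -3u^2 + 3u - 2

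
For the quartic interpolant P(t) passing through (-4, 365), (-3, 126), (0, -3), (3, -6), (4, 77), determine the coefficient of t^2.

-2

Build the Lagrange basis polynomials:
L_0(t) = (t + 3)t(t - 3)(t - 4) / [224] = (1/224)t^4 - (1/56)t^3 - (9/224)t^2 + (9/56)t
L_1(t) = (t + 4)t(t - 3)(t - 4) / [-126] = -(1/126)t^4 + (1/42)t^3 + (8/63)t^2 - (8/21)t
L_2(t) = (t + 4)(t + 3)(t - 3)(t - 4) / [144] = (1/144)t^4 - (25/144)t^2 + 1
L_3(t) = (t + 4)(t + 3)t(t - 4) / [-126] = -(1/126)t^4 - (1/42)t^3 + (8/63)t^2 + (8/21)t
L_4(t) = (t + 4)(t + 3)t(t - 3) / [224] = (1/224)t^4 + (1/56)t^3 - (9/224)t^2 - (9/56)t
P(t) = 365·L_0 + 126·L_1 + (-3)·L_2 + (-6)·L_3 + 77·L_4
Only the coefficient of t^2 is needed; take it from each L_i and combine:
365·(-9/224) + 126·(8/63) + (-3)·(-25/144) + (-6)·(8/63) + 77·(-9/224) = -2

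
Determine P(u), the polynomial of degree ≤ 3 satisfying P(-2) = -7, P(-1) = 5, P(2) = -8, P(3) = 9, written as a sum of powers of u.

P(u) = (113/60)u^3 - (11/5)u^2 - (467/60)u + 13/10

Build the Lagrange basis polynomials:
L_0(u) = (u + 1)(u - 2)(u - 3) / [-20] = -(1/20)u^3 + (1/5)u^2 - (1/20)u - 3/10
L_1(u) = (u + 2)(u - 2)(u - 3) / [12] = (1/12)u^3 - (1/4)u^2 - (1/3)u + 1
L_2(u) = (u + 2)(u + 1)(u - 3) / [-12] = -(1/12)u^3 + (7/12)u + 1/2
L_3(u) = (u + 2)(u + 1)(u - 2) / [20] = (1/20)u^3 + (1/20)u^2 - (1/5)u - 1/5
P(u) = (-7)·L_0 + 5·L_1 + (-8)·L_2 + 9·L_3
  (-7)·L_0(u) = (7/20)u^3 - (7/5)u^2 + (7/20)u + 21/10
  5·L_1(u) = (5/12)u^3 - (5/4)u^2 - (5/3)u + 5
  (-8)·L_2(u) = (2/3)u^3 - (14/3)u - 4
  9·L_3(u) = (9/20)u^3 + (9/20)u^2 - (9/5)u - 9/5
Adding term by term: (113/60)u^3 - (11/5)u^2 - (467/60)u + 13/10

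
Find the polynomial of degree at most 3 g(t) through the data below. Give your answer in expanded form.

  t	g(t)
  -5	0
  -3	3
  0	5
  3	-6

g(t) = -(5/72)t^3 - (13/18)t^2 - (7/8)t + 5

Newton's divided differences:
g[-5,-3] = (3 - 0) / (-3 - (-5)) = 3/2
g[-3,0] = (5 - 3) / (0 - (-3)) = 2/3
g[0,3] = (-6 - 5) / (3 - 0) = -11/3
g[-5,-3,0] = (2/3 - 3/2) / (0 - (-5)) = -1/6
g[-3,0,3] = (-11/3 - 2/3) / (3 - (-3)) = -13/18
g[-5,-3,0,3] = (-13/18 - (-1/6)) / (3 - (-5)) = -5/72
g(t) = (3/2)·(t + 5) + (-1/6)·(t + 5)(t + 3) + (-5/72)·(t + 5)(t + 3)t
Expanding: g(t) = -(5/72)t^3 - (13/18)t^2 - (7/8)t + 5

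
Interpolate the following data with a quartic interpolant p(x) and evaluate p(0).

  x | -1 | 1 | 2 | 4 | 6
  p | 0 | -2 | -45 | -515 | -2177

1

L_0(0) = (-1)·(-2)·(-4)·(-6)/[(-2)·(-3)·(-5)·(-7)] = 8/35
L_1(0) = (1)·(-2)·(-4)·(-6)/[(2)·(-1)·(-3)·(-5)] = 8/5
L_2(0) = (1)·(-1)·(-4)·(-6)/[(3)·(1)·(-2)·(-4)] = -1
L_3(0) = (1)·(-1)·(-2)·(-6)/[(5)·(3)·(2)·(-2)] = 1/5
L_4(0) = (1)·(-1)·(-2)·(-4)/[(7)·(5)·(4)·(2)] = -1/35
Sum: 0 + (-2)·(8/5) + (-45)·(-1) + (-515)·(1/5) + (-2177)·(-1/35) = 1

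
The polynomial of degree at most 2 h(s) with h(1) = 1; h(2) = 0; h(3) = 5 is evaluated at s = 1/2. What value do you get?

15/4

Using Newton's divided-difference form:
h[1,2] = (0 - 1) / (2 - 1) = -1
h[2,3] = (5 - 0) / (3 - 2) = 5
h[1,2,3] = (5 - (-1)) / (3 - 1) = 3
h(1/2) = 1 + (-1)·(-1/2) + 3·(-1/2)·(-3/2) = 15/4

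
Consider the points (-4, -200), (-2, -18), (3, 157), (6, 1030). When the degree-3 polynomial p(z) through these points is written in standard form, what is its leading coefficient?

Build the Lagrange basis polynomials:
L_0(z) = (z + 2)(z - 3)(z - 6) / [-140] = -(1/140)z^3 + (1/20)z^2 - 9/35
L_1(z) = (z + 4)(z - 3)(z - 6) / [80] = (1/80)z^3 - (1/16)z^2 - (9/40)z + 9/10
L_2(z) = (z + 4)(z + 2)(z - 6) / [-105] = -(1/105)z^3 + (4/15)z + 16/35
L_3(z) = (z + 4)(z + 2)(z - 3) / [240] = (1/240)z^3 + (1/80)z^2 - (1/24)z - 1/10
p(z) = (-200)·L_0 + (-18)·L_1 + 157·L_2 + 1030·L_3
Only the coefficient of z^3 is needed; take it from each L_i and combine:
(-200)·(-1/140) + (-18)·(1/80) + 157·(-1/105) + 1030·(1/240) = 4

4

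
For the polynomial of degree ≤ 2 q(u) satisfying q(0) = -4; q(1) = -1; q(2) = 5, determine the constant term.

Build the Lagrange basis polynomials:
L_0(u) = (u - 1)(u - 2) / [2] = (1/2)u^2 - (3/2)u + 1
L_1(u) = u(u - 2) / [-1] = -u^2 + 2u
L_2(u) = u(u - 1) / [2] = (1/2)u^2 - (1/2)u
q(u) = (-4)·L_0 + (-1)·L_1 + 5·L_2
Only the constant term is needed; take it from each L_i and combine:
(-4)·(1) + (-1)·(0) + 5·(0) = -4

-4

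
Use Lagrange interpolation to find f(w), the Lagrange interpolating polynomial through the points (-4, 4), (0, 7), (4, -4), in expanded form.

Build the Lagrange basis polynomials:
L_0(w) = w(w - 4) / [32] = (1/32)w^2 - (1/8)w
L_1(w) = (w + 4)(w - 4) / [-16] = -(1/16)w^2 + 1
L_2(w) = (w + 4)w / [32] = (1/32)w^2 + (1/8)w
f(w) = 4·L_0 + 7·L_1 + (-4)·L_2
  4·L_0(w) = (1/8)w^2 - (1/2)w
  7·L_1(w) = -(7/16)w^2 + 7
  (-4)·L_2(w) = -(1/8)w^2 - (1/2)w
Adding term by term: -(7/16)w^2 - w + 7

f(w) = -(7/16)w^2 - w + 7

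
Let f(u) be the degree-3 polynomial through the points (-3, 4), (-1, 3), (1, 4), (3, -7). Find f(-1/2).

231/64

L_0(-1/2) = (1/2)·(-3/2)·(-7/2)/[(-2)·(-4)·(-6)] = -7/128
L_1(-1/2) = (5/2)·(-3/2)·(-7/2)/[(2)·(-2)·(-4)] = 105/128
L_2(-1/2) = (5/2)·(1/2)·(-7/2)/[(4)·(2)·(-2)] = 35/128
L_3(-1/2) = (5/2)·(1/2)·(-3/2)/[(6)·(4)·(2)] = -5/128
Sum: 4·(-7/128) + 3·(105/128) + 4·(35/128) + (-7)·(-5/128) = 231/64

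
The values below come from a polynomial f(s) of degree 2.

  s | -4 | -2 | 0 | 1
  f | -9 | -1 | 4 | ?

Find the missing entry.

43/8

The 3 known values determine f uniquely (degree ≤ 2).
Evaluate each Lagrange basis at s = 1:
L_0(1) = (3)·(1)/[(-2)·(-4)] = 3/8
L_1(1) = (5)·(1)/[(2)·(-2)] = -5/4
L_2(1) = (5)·(3)/[(4)·(2)] = 15/8
Sum: (-9)·(3/8) + (-1)·(-5/4) + 4·(15/8) = 43/8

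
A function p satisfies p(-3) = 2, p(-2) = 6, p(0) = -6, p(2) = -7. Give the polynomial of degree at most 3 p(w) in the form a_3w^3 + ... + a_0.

Newton's divided differences:
p[-3,-2] = (6 - 2) / (-2 - (-3)) = 4
p[-2,0] = (-6 - 6) / (0 - (-2)) = -6
p[0,2] = (-7 - (-6)) / (2 - 0) = -1/2
p[-3,-2,0] = (-6 - 4) / (0 - (-3)) = -10/3
p[-2,0,2] = (-1/2 - (-6)) / (2 - (-2)) = 11/8
p[-3,-2,0,2] = (11/8 - (-10/3)) / (2 - (-3)) = 113/120
p(w) = 2 + 4·(w + 3) + (-10/3)·(w + 3)(w + 2) + (113/120)·(w + 3)(w + 2)w
Expanding: p(w) = (113/120)w^3 + (11/8)w^2 - (421/60)w - 6

p(w) = (113/120)w^3 + (11/8)w^2 - (421/60)w - 6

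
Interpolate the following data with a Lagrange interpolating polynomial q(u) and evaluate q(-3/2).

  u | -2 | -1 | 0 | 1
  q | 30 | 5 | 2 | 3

109/8

Evaluate each Lagrange basis at u = -3/2:
L_0(-3/2) = (-1/2)·(-3/2)·(-5/2)/[(-1)·(-2)·(-3)] = 5/16
L_1(-3/2) = (1/2)·(-3/2)·(-5/2)/[(1)·(-1)·(-2)] = 15/16
L_2(-3/2) = (1/2)·(-1/2)·(-5/2)/[(2)·(1)·(-1)] = -5/16
L_3(-3/2) = (1/2)·(-1/2)·(-3/2)/[(3)·(2)·(1)] = 1/16
Sum: 30·(5/16) + 5·(15/16) + 2·(-5/16) + 3·(1/16) = 109/8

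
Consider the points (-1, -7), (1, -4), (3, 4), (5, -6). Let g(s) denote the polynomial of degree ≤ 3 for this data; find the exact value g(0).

L_0(0) = (-1)·(-3)·(-5)/[(-2)·(-4)·(-6)] = 5/16
L_1(0) = (1)·(-3)·(-5)/[(2)·(-2)·(-4)] = 15/16
L_2(0) = (1)·(-1)·(-5)/[(4)·(2)·(-2)] = -5/16
L_3(0) = (1)·(-1)·(-3)/[(6)·(4)·(2)] = 1/16
Sum: (-7)·(5/16) + (-4)·(15/16) + 4·(-5/16) + (-6)·(1/16) = -121/16

-121/16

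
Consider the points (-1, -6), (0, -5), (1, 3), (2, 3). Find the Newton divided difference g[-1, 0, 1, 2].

g[-1,0] = (-5 - (-6)) / (0 - (-1)) = 1
g[0,1] = (3 - (-5)) / (1 - 0) = 8
g[1,2] = (3 - 3) / (2 - 1) = 0
g[-1,0,1] = (8 - 1) / (1 - (-1)) = 7/2
g[0,1,2] = (0 - 8) / (2 - 0) = -4
g[-1,0,1,2] = (-4 - 7/2) / (2 - (-1)) = -5/2

-5/2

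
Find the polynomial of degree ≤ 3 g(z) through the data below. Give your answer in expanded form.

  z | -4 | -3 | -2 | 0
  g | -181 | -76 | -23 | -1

g(z) = 3z^3 + z^2 + z - 1

Build the Lagrange basis polynomials:
L_0(z) = (z + 3)(z + 2)z / [-8] = -(1/8)z^3 - (5/8)z^2 - (3/4)z
L_1(z) = (z + 4)(z + 2)z / [3] = (1/3)z^3 + 2z^2 + (8/3)z
L_2(z) = (z + 4)(z + 3)z / [-4] = -(1/4)z^3 - (7/4)z^2 - 3z
L_3(z) = (z + 4)(z + 3)(z + 2) / [24] = (1/24)z^3 + (3/8)z^2 + (13/12)z + 1
g(z) = (-181)·L_0 + (-76)·L_1 + (-23)·L_2 + (-1)·L_3
  (-181)·L_0(z) = (181/8)z^3 + (905/8)z^2 + (543/4)z
  (-76)·L_1(z) = -(76/3)z^3 - 152z^2 - (608/3)z
  (-23)·L_2(z) = (23/4)z^3 + (161/4)z^2 + 69z
  (-1)·L_3(z) = -(1/24)z^3 - (3/8)z^2 - (13/12)z - 1
Adding term by term: 3z^3 + z^2 + z - 1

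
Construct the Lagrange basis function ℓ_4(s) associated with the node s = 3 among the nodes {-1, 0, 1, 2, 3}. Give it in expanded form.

ℓ_4(s) = (s + 1)s(s - 1)(s - 2) / [(4)·(3)·(2)·(1)]
       = (s^4 - 2s^3 - s^2 + 2s) / (24)

ℓ_4(s) = (1/24)s^4 - (1/12)s^3 - (1/24)s^2 + (1/12)s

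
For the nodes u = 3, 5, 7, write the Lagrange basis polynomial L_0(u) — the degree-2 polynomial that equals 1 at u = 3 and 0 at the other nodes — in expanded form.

L_0(u) = (u - 5)(u - 7) / [(-2)·(-4)]
       = (u^2 - 12u + 35) / (8)

L_0(u) = (1/8)u^2 - (3/2)u + 35/8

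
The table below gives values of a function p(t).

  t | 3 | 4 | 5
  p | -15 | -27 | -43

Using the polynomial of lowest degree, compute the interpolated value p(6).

-63

Using Newton's divided-difference form:
p[3,4] = (-27 - (-15)) / (4 - 3) = -12
p[4,5] = (-43 - (-27)) / (5 - 4) = -16
p[3,4,5] = (-16 - (-12)) / (5 - 3) = -2
p(6) = -15 + (-12)·(3) + (-2)·(3)·(2) = -63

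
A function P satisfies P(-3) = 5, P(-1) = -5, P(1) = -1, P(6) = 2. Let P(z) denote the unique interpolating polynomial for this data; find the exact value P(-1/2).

Using Newton's divided-difference form:
P[-3,-1] = (-5 - 5) / (-1 - (-3)) = -5
P[-1,1] = (-1 - (-5)) / (1 - (-1)) = 2
P[1,6] = (2 - (-1)) / (6 - 1) = 3/5
P[-3,-1,1] = (2 - (-5)) / (1 - (-3)) = 7/4
P[-1,1,6] = (3/5 - 2) / (6 - (-1)) = -1/5
P[-3,-1,1,6] = (-1/5 - 7/4) / (6 - (-3)) = -13/60
P(-1/2) = 5 + (-5)·(5/2) + (7/4)·(5/2)·(1/2) + (-13/60)·(5/2)·(1/2)·(-3/2) = -157/32

-157/32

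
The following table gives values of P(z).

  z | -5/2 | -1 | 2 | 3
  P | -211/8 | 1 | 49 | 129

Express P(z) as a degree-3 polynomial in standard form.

Build the Lagrange basis polynomials:
L_0(z) = (z + 1)(z - 2)(z - 3) / [-297/8] = -(8/297)z^3 + (32/297)z^2 - (8/297)z - 16/99
L_1(z) = (z + 5/2)(z - 2)(z - 3) / [18] = (1/18)z^3 - (5/36)z^2 - (13/36)z + 5/6
L_2(z) = (z + 5/2)(z + 1)(z - 3) / [-27/2] = -(2/27)z^3 - (1/27)z^2 + (16/27)z + 5/9
L_3(z) = (z + 5/2)(z + 1)(z - 2) / [22] = (1/22)z^3 + (3/44)z^2 - (9/44)z - 5/22
P(z) = (-211/8)·L_0 + 1·L_1 + 49·L_2 + 129·L_3
  (-211/8)·L_0(z) = (211/297)z^3 - (844/297)z^2 + (211/297)z + 422/99
  1·L_1(z) = (1/18)z^3 - (5/36)z^2 - (13/36)z + 5/6
  49·L_2(z) = -(98/27)z^3 - (49/27)z^2 + (784/27)z + 245/9
  129·L_3(z) = (129/22)z^3 + (387/44)z^2 - (1161/44)z - 645/22
Adding term by term: 3z^3 + 4z^2 + 3z + 3

P(z) = 3z^3 + 4z^2 + 3z + 3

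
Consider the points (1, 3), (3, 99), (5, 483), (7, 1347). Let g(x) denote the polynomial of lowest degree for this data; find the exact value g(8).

L_0(8) = (5)·(3)·(1)/[(-2)·(-4)·(-6)] = -5/16
L_1(8) = (7)·(3)·(1)/[(2)·(-2)·(-4)] = 21/16
L_2(8) = (7)·(5)·(1)/[(4)·(2)·(-2)] = -35/16
L_3(8) = (7)·(5)·(3)/[(6)·(4)·(2)] = 35/16
Sum: 3·(-5/16) + 99·(21/16) + 483·(-35/16) + 1347·(35/16) = 2019

2019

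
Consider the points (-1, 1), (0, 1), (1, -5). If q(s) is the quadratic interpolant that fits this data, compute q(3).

-35

L_0(3) = (3)·(2)/[(-1)·(-2)] = 3
L_1(3) = (4)·(2)/[(1)·(-1)] = -8
L_2(3) = (4)·(3)/[(2)·(1)] = 6
Sum: 1·(3) + 1·(-8) + (-5)·(6) = -35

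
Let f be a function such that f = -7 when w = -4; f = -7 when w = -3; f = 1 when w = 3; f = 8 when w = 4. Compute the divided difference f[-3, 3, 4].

f[-3,3] = (1 - (-7)) / (3 - (-3)) = 4/3
f[3,4] = (8 - 1) / (4 - 3) = 7
f[-3,3,4] = (7 - 4/3) / (4 - (-3)) = 17/21

17/21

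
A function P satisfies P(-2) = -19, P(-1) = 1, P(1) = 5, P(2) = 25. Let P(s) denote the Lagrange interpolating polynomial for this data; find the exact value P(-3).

-75

Evaluate each Lagrange basis at s = -3:
L_0(-3) = (-2)·(-4)·(-5)/[(-1)·(-3)·(-4)] = 10/3
L_1(-3) = (-1)·(-4)·(-5)/[(1)·(-2)·(-3)] = -10/3
L_2(-3) = (-1)·(-2)·(-5)/[(3)·(2)·(-1)] = 5/3
L_3(-3) = (-1)·(-2)·(-4)/[(4)·(3)·(1)] = -2/3
Sum: (-19)·(10/3) + 1·(-10/3) + 5·(5/3) + 25·(-2/3) = -75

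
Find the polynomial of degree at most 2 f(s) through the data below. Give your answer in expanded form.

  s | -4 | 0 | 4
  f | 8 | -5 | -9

L_0(s) = s(s - 4) / [32] = (1/32)s^2 - (1/8)s
L_1(s) = (s + 4)(s - 4) / [-16] = -(1/16)s^2 + 1
L_2(s) = (s + 4)s / [32] = (1/32)s^2 + (1/8)s
f(s) = 8·L_0 + (-5)·L_1 + (-9)·L_2
  8·L_0(s) = (1/4)s^2 - s
  (-5)·L_1(s) = (5/16)s^2 - 5
  (-9)·L_2(s) = -(9/32)s^2 - (9/8)s
Adding term by term: (9/32)s^2 - (17/8)s - 5

f(s) = (9/32)s^2 - (17/8)s - 5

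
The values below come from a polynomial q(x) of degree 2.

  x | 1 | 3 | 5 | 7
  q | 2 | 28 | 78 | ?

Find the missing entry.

The 3 known values determine q uniquely (degree ≤ 2).
L_0(7) = (4)·(2)/[(-2)·(-4)] = 1
L_1(7) = (6)·(2)/[(2)·(-2)] = -3
L_2(7) = (6)·(4)/[(4)·(2)] = 3
Sum: 2·(1) + 28·(-3) + 78·(3) = 152

152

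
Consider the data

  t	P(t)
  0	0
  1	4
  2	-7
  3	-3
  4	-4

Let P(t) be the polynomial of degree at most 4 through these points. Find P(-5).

-4795

L_0(-5) = (-6)·(-7)·(-8)·(-9)/[(-1)·(-2)·(-3)·(-4)] = 126
L_1(-5) = (-5)·(-7)·(-8)·(-9)/[(1)·(-1)·(-2)·(-3)] = -420
L_2(-5) = (-5)·(-6)·(-8)·(-9)/[(2)·(1)·(-1)·(-2)] = 540
L_3(-5) = (-5)·(-6)·(-7)·(-9)/[(3)·(2)·(1)·(-1)] = -315
L_4(-5) = (-5)·(-6)·(-7)·(-8)/[(4)·(3)·(2)·(1)] = 70
Sum: 0 + 4·(-420) + (-7)·(540) + (-3)·(-315) + (-4)·(70) = -4795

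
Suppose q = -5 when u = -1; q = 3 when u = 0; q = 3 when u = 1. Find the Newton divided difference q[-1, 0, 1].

q[-1,0] = (3 - (-5)) / (0 - (-1)) = 8
q[0,1] = (3 - 3) / (1 - 0) = 0
q[-1,0,1] = (0 - 8) / (1 - (-1)) = -4

-4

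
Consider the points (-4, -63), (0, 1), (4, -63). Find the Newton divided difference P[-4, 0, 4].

P[-4,0] = (1 - (-63)) / (0 - (-4)) = 16
P[0,4] = (-63 - 1) / (4 - 0) = -16
P[-4,0,4] = (-16 - 16) / (4 - (-4)) = -4

-4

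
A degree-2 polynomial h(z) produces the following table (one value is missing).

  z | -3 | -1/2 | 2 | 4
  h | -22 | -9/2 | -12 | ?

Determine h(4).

The 3 known values determine h uniquely (degree ≤ 2).
Evaluate each Lagrange basis at z = 4:
L_0(4) = (9/2)·(2)/[(-5/2)·(-5)] = 18/25
L_1(4) = (7)·(2)/[(5/2)·(-5/2)] = -56/25
L_2(4) = (7)·(9/2)/[(5)·(5/2)] = 63/25
Sum: (-22)·(18/25) + (-9/2)·(-56/25) + (-12)·(63/25) = -36

-36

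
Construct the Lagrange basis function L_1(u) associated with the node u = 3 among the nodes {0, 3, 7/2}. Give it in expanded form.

L_1(u) = u(u - 7/2) / [(3)·(-1/2)]
       = (u^2 - (7/2)u) / (-3/2)

L_1(u) = -(2/3)u^2 + (7/3)u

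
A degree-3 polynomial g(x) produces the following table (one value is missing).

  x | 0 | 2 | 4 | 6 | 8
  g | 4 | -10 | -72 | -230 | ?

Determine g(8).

The 4 known values determine g uniquely (degree ≤ 3).
Evaluate each Lagrange basis at x = 8:
L_0(8) = (6)·(4)·(2)/[(-2)·(-4)·(-6)] = -1
L_1(8) = (8)·(4)·(2)/[(2)·(-2)·(-4)] = 4
L_2(8) = (8)·(6)·(2)/[(4)·(2)·(-2)] = -6
L_3(8) = (8)·(6)·(4)/[(6)·(4)·(2)] = 4
Sum: 4·(-1) + (-10)·(4) + (-72)·(-6) + (-230)·(4) = -532

-532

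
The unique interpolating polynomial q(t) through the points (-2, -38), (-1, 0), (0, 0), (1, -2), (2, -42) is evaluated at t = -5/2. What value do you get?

Using Newton's divided-difference form:
q[-2,-1] = (0 - (-38)) / (-1 - (-2)) = 38
q[-1,0] = (0 - 0) / (0 - (-1)) = 0
q[0,1] = (-2 - 0) / (1 - 0) = -2
q[1,2] = (-42 - (-2)) / (2 - 1) = -40
q[-2,-1,0] = (0 - 38) / (0 - (-2)) = -19
q[-1,0,1] = (-2 - 0) / (1 - (-1)) = -1
q[0,1,2] = (-40 - (-2)) / (2 - 0) = -19
q[-2,-1,0,1] = (-1 - (-19)) / (1 - (-2)) = 6
q[-1,0,1,2] = (-19 - (-1)) / (2 - (-1)) = -6
q[-2,-1,0,1,2] = (-6 - 6) / (2 - (-2)) = -3
q(-5/2) = -38 + 38·(-1/2) + (-19)·(-1/2)·(-3/2) + 6·(-1/2)·(-3/2)·(-5/2) + (-3)·(-1/2)·(-3/2)·(-5/2)·(-7/2) = -1635/16

-1635/16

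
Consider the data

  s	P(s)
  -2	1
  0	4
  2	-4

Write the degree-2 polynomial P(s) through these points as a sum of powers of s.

Build the Lagrange basis polynomials:
L_0(s) = s(s - 2) / [8] = (1/8)s^2 - (1/4)s
L_1(s) = (s + 2)(s - 2) / [-4] = -(1/4)s^2 + 1
L_2(s) = (s + 2)s / [8] = (1/8)s^2 + (1/4)s
P(s) = 1·L_0 + 4·L_1 + (-4)·L_2
  1·L_0(s) = (1/8)s^2 - (1/4)s
  4·L_1(s) = -s^2 + 4
  (-4)·L_2(s) = -(1/2)s^2 - s
Adding term by term: -(11/8)s^2 - (5/4)s + 4

P(s) = -(11/8)s^2 - (5/4)s + 4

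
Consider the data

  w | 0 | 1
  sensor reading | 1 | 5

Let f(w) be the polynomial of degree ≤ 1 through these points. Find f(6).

Evaluate each Lagrange basis at w = 6:
L_0(6) = (5)/[(-1)] = -5
L_1(6) = (6)/[(1)] = 6
Sum: 1·(-5) + 5·(6) = 25

25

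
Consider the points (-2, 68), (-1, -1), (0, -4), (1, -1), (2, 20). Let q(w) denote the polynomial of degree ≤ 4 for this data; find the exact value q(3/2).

L_0(3/2) = (5/2)·(3/2)·(1/2)·(-1/2)/[(-1)·(-2)·(-3)·(-4)] = -5/128
L_1(3/2) = (7/2)·(3/2)·(1/2)·(-1/2)/[(1)·(-1)·(-2)·(-3)] = 7/32
L_2(3/2) = (7/2)·(5/2)·(1/2)·(-1/2)/[(2)·(1)·(-1)·(-2)] = -35/64
L_3(3/2) = (7/2)·(5/2)·(3/2)·(-1/2)/[(3)·(2)·(1)·(-1)] = 35/32
L_4(3/2) = (7/2)·(5/2)·(3/2)·(1/2)/[(4)·(3)·(2)·(1)] = 35/128
Sum: 68·(-5/128) + (-1)·(7/32) + (-4)·(-35/64) + (-1)·(35/32) + 20·(35/128) = 59/16

59/16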